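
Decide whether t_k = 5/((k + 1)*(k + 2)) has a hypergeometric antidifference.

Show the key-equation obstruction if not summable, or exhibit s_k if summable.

Yes. s_k = 5*k/(k + 1).

The ratio is (k + 1)/(k + 3).
Normal form (A,B,C) = (k + 1, k + 3, 1).
Solve (k + 1)·f(k+1) − (k + 2)·f(k) = 1.
d = 1 from the (1,1,0) case.
Match coefficients ⇒ f(k) = k.
Then R = B(k−1)f/C = k*(k + 2), so s_k = R(k)·t_k = 5*k/(k + 1).
Verify: 5/(k**2 + 3*k + 2) matches t_k.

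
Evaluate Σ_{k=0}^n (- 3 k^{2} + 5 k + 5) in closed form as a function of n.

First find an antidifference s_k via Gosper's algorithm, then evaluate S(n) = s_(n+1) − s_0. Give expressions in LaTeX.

The ratio is (3*k**2 + k - 7)/(3*k**2 - 5*k - 5).
Take A(k)=1, B(k)=1, C(k)=k**2 - 5*k/3 - 5/3.
Set up (1)·f(k+1) − (1)·f(k) − (k**2 - 5*k/3 - 5/3) = 0.
Degrees (0,0,2) ⇒ d ≤ 3.
Solving with deg f ≤ 3: f(k) = k*(k**2 - 4*k - 2)/3.
Certificate R = B(k−1)f/C = k*(k**2 - 4*k - 2)/(3*k**2 - 5*k - 5) gives s_k = k*(-k**2 + 4*k + 2).
s_(k+1) − s_k = -3*k**2 + 5*k + 5 = t_k.
Evaluate: s_(n+1) = -n**3 + n**2 + 7*n + 5; subtract s_(0) = 0 ⇒ S(n) = -n**3 + n**2 + 7*n + 5.

S(n) = - n^{3} + n^{2} + 7 n + 5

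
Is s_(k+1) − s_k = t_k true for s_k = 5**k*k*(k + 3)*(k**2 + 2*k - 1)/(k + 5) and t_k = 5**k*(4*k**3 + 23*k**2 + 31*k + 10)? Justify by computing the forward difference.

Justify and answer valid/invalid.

Invalid: residual 5**k*(-8*k**4 - 84*k**3 - 288*k**2 - 332*k - 100)/(k**2 + 11*k + 30) ≠ 0.

s_(k+1) = 5**(k + 1)*(k + 1)*(k + 4)*(2*k + (k + 1)**2 + 1)/(k + 6)
s_(k+1) − s_k = 5**k*(4*k**5 + 59*k**4 + 320*k**3 + 753*k**2 + 708*k + 200)/(k**2 + 11*k + 30)
(s_(k+1) − s_k) − t_k = 5**k*(-8*k**4 - 84*k**3 - 288*k**2 - 332*k - 100)/(k**2 + 11*k + 30)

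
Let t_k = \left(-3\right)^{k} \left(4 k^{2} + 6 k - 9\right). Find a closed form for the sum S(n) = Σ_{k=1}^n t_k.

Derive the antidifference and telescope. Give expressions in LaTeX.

Step 1: r(k) = 3*(-6*k - 4*(k + 1)**2 + 3)/(4*k**2 + 6*k - 9).
A = -3, B = 1, C = k**2 + 3*k/2 - 9/4.
f must satisfy (-3)·f(k+1) − (1)·f(k) = k**2 + 3*k/2 - 9/4.
Bound: deg f ≤ 2.
Coefficient equations give f(k) = -(k**2 - 3)/4.
Get s_k = R·t_k = (-3)**k*(3 - k**2) with R(k) = B(k−1)f(k)/C(k) = -(k**2 - 3)/(4*k**2 + 6*k - 9).
s_(k+1) − s_k = (-3)**k*(4*k**2 + 6*k - 9) = t_k.
Σ_(k=1)^n t_k = s_(n+1) − s_(1) = ((-3)**(n + 1)*(-n**2 - 2*n + 2)) − (-6), i.e. 3*(-3)**n*n**2 + 6*(-3)**n*n - 6*(-3)**n + 6.

S(n) = 3 \left(-3\right)^{n} n^{2} + 6 \left(-3\right)^{n} n - 6 \left(-3\right)^{n} + 6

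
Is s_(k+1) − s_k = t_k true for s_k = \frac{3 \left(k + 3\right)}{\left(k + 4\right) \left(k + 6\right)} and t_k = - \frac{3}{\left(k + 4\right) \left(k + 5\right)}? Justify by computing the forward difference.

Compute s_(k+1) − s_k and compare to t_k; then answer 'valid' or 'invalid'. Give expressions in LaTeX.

s_(k+1) = 3*(k + 4)/((k + 5)*(k + 7))
s_(k+1) − s_k = 3*(-k**2 - 7*k - 9)/(k**4 + 22*k**3 + 179*k**2 + 638*k + 840)
(s_(k+1) − s_k) − t_k = 9*(2*k + 11)/(k**4 + 22*k**3 + 179*k**2 + 638*k + 840)

Invalid: residual \frac{9 \left(2 k + 11\right)}{k^{4} + 22 k^{3} + 179 k^{2} + 638 k + 840} ≠ 0.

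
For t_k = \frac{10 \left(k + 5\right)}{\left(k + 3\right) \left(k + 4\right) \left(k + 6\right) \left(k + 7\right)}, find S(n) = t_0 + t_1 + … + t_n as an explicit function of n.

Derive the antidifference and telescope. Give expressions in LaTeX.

The ratio is (k + 3)*(k + 6)**2/((k + 5)**2*(k + 8)).
Normal form (A,B,C) = (k + 3, k + 8, k**2 + 10*k + 25).
Need (k + 3)·f(k+1) − (k + 7)·f(k) = k**2 + 10*k + 25.
Bound: deg f ≤ 4.
Solving with deg f ≤ 4: f(k) = k*(k + 4)*(k + 5)*(k + 9)/36.
Get s_k = R·t_k = 5*k*(k + 9)/(18*(k**2 + 9*k + 18)) with R(k) = B(k−1)f(k)/C(k) = k*(k + 4)*(k + 7)*(k + 9)/(36*(k + 5)).
Verify: 10*(k + 5)/(k**4 + 20*k**3 + 145*k**2 + 450*k + 504) matches t_k.
Telescope: S(n) = s_(n+1) − s_(0) = 5*(n**2 + 11*n + 10)/(18*(n**2 + 11*n + 28)) − (0) = 5*(n**2 + 11*n + 10)/(18*(n**2 + 11*n + 28)).

S(n) = \frac{5 \left(n^{2} + 11 n + 10\right)}{18 \left(n^{2} + 11 n + 28\right)}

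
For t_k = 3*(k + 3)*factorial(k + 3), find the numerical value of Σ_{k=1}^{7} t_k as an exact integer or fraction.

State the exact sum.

Ratio r(k) = (k + 4)**2/(k + 3).
A = k + 4, B = 1, C = k + 3.
Key eq: (k + 4)·f(k+1) = (1)·f(k) + (k + 3).
deg f ≤ 0 (via 1,0,1).
Coefficient equations give f(k) = 1.
Then R = B(k−1)f/C = 1/(k + 3), so s_k = R(k)·t_k = 3*factorial(k + 3).
Verify: 3*(k + 3)*factorial(k + 3) matches t_k.
Evaluate s at k=8 and k=1: 119750400 and 72; difference 119750328.

Σ = 119750328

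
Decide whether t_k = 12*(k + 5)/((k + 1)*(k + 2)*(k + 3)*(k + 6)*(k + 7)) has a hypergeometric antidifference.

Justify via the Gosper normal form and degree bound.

Yes. s_k = k*(k**2 + 9*k + 20)/(3*(k**3 + 9*k**2 + 20*k + 12)).

Step 1: r(k) = (k + 1)*(k + 6)**2/((k + 4)*(k + 5)*(k + 8)).
Take A(k)=k + 1, B(k)=k + 8, C(k)=k**3 + 14*k**2 + 65*k + 100.
Set up (k + 1)·f(k+1) − (k + 7)·f(k) − (k**3 + 14*k**2 + 65*k + 100) = 0.
d = 6 from the (1,1,3) case.
Match coefficients ⇒ f(k) = k*(k + 3)*(k + 4)**2*(k + 5)**2/36.
Then R = B(k−1)f/C = k*(k + 3)*(k + 4)*(k + 7)/36, so s_k = R(k)·t_k = k*(k**2 + 9*k + 20)/(3*(k**3 + 9*k**2 + 20*k + 12)).
Verify: 12*(k + 5)/(k**5 + 19*k**4 + 131*k**3 + 401*k**2 + 540*k + 252) matches t_k.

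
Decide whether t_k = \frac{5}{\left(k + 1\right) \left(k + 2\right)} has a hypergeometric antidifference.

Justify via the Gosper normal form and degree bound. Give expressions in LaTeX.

r(k) = (k + 1)/(k + 3) after simplifying.
Factor: A=k + 1; B=k + 3; C=1.
f must satisfy (k + 1)·f(k+1) − (k + 2)·f(k) = 1.
Degrees (1,1,0) ⇒ d ≤ 1.
Solve for f: f(k) = k (degree 1 ≤ 1).
Get s_k = R·t_k = 5*k/(k + 1) with R(k) = B(k−1)f(k)/C(k) = k*(k + 2).
Verify: 5/(k**2 + 3*k + 2) matches t_k.

Yes. s_k = \frac{5 k}{k + 1}.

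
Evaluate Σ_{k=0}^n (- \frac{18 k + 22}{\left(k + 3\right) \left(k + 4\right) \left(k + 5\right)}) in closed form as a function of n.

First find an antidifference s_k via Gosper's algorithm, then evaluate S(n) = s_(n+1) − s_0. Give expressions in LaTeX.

The ratio is (k + 3)*(9*k + 20)/((k + 6)*(9*k + 11)).
Take A(k)=k + 3, B(k)=k + 6, C(k)=k + 11/9.
Need (k + 3)·f(k+1) − (k + 5)·f(k) = k + 11/9.
d = 2 from the (1,1,1) case.
Coefficient equations give f(k) = k*(19*k + 25)/108.
Get s_k = R·t_k = -k*(19*k + 25)/(6*(k + 3)*(k + 4)) with R(k) = B(k−1)f(k)/C(k) = k*(k + 5)*(19*k + 25)/(12*(9*k + 11)).
Δs = 2*(-9*k - 11)/(k**3 + 12*k**2 + 47*k + 60), as required.
Σ_(k=0)^n t_k = s_(n+1) − s_(0) = ((-19*n**2 - 63*n - 44)/(6*(n**2 + 9*n + 20))) − (0), i.e. (-19*n**2 - 63*n - 44)/(6*(n**2 + 9*n + 20)).

S(n) = \frac{- 19 n^{2} - 63 n - 44}{6 \left(n^{2} + 9 n + 20\right)}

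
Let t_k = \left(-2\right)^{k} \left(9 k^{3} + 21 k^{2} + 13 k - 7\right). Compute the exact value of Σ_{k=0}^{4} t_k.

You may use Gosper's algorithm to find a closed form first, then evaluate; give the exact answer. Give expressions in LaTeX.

Σ = 12221

Step 1: r(k) = 2*(-9*k**3 - 48*k**2 - 82*k - 36)/(9*k**3 + 21*k**2 + 13*k - 7).
A = -2, B = 1, C = k**3 + 7*k**2/3 + 13*k/9 - 7/9.
Key eq: (-2)·f(k+1) = (1)·f(k) + (k**3 + 7*k**2/3 + 13*k/9 - 7/9).
deg f ≤ 3 (via 0,0,3).
Match coefficients ⇒ f(k) = -(3*k**3 + k**2 - 3*k - 3)/9.
Get s_k = R·t_k = (-2)**k*(-3*k**3 - k**2 + 3*k + 3) with R(k) = B(k−1)f(k)/C(k) = -(3*k**3 + k**2 - 3*k - 3)/((3*k - 1)*(3*k**2 + 8*k + 7)).
Verify: (-2)**k*(9*k**3 + 21*k**2 + 13*k - 7) matches t_k.
Sum = s_(5) − s_(0); s_(5) = 12224, s_(0) = 3 ⇒ 12221.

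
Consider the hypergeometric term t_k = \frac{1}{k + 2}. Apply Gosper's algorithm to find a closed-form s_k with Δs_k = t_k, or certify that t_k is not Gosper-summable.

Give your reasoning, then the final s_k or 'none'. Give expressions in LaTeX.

The ratio is (k + 2)/(k + 3).
Take A(k)=k + 2, B(k)=k + 3, C(k)=1.
f must satisfy (k + 2)·f(k+1) − (k + 2)·f(k) = 1.
Bound: deg f ≤ 0.
Generic f = c0 gives residual -1; -1 = 0 cannot hold, so t_k is not Gosper-summable.

none — t_k is not Gosper-summable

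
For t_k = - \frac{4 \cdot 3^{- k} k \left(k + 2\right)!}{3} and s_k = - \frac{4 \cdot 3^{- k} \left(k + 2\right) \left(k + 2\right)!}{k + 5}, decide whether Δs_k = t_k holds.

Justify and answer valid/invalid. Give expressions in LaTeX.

s_(k+1) = -4*(k + 3)*factorial(k + 3)/(3*3**k*(k + 6))
s_(k+1) − s_k = -4*(k**3 + 8*k**2 + 15*k + 9)*factorial(k + 2)/(3*3**k*(k + 5)*(k + 6))
(s_(k+1) − s_k) − t_k = 4*(k**2 + 5*k - 3)*factorial(k + 2)/(3**k*(k + 5)*(k + 6))

Invalid: residual \frac{4 \cdot 3^{- k} \left(k^{2} + 5 k - 3\right) \left(k + 2\right)!}{\left(k + 5\right) \left(k + 6\right)} ≠ 0.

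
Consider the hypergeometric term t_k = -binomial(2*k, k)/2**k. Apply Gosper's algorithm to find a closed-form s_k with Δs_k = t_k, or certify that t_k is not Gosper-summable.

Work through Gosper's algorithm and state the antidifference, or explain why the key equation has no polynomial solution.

none (Gosper's algorithm certifies no s_k)

t_(k+1)/t_k = (2*k + 1)/(k + 1).
So A=2*k + 1 and B=k + 1, with C=1.
Need (2*k + 1)·f(k+1) − (k)·f(k) = 1.
From deg A=1, deg B=1, deg C=0: d=-1.
deg f ≤ -1 is impossible — no certificate.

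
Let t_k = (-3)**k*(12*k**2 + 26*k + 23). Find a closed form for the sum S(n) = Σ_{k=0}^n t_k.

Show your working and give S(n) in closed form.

S(n) = 9*(-3)**n*n**2 + 24*(-3)**n*n + 21*(-3)**n + 2

r(k) = 3*(-12*k**2 - 50*k - 61)/(12*k**2 + 26*k + 23) after simplifying.
Gosper form: A/B · C(k+1)/C(k) with A=-3, B=1, C=k**2 + 13*k/6 + 23/12.
Key eq: (-3)·f(k+1) = (1)·f(k) + (k**2 + 13*k/6 + 23/12).
From deg A=0, deg B=0, deg C=2: d=2.
Match coefficients ⇒ f(k) = -(3*k**2 + 2*k + 2)/12.
Then R = B(k−1)f/C = -(3*k**2 + 2*k + 2)/(12*k**2 + 26*k + 23), so s_k = R(k)·t_k = (-3)**k*(-3*k**2 - 2*k - 2).
Verify: (-3)**k*(12*k**2 + 26*k + 23) matches t_k.
Telescope: S(n) = s_(n+1) − s_(0) = 3*(-3)**n*(3*n**2 + 8*n + 7) − (-2) = 9*(-3)**n*n**2 + 24*(-3)**n*n + 21*(-3)**n + 2.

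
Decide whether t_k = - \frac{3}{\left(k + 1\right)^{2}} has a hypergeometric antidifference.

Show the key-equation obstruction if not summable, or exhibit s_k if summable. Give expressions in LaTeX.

No — t_k has no hypergeometric antidifference.

Step 1: r(k) = (k + 1)**2/(k + 2)**2.
Normal form (A,B,C) = (k**2 + 2*k + 1, k**2 + 4*k + 4, 1).
Set up (k**2 + 2*k + 1)·f(k+1) − (k**2 + 2*k + 1)·f(k) − (1) = 0.
From deg A=2, deg B=2, deg C=0: d=0.
f = c0 ⇒ A·f(k+1) − B(k−1)·f(k) − C = -1. The system {-1 = 0} is inconsistent; no antidifference.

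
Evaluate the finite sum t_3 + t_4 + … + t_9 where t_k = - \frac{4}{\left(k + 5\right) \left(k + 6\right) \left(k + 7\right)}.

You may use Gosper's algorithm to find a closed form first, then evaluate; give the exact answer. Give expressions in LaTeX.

Σ = -7/360

t_(k+1)/t_k = (k + 5)/(k + 8).
Normal form (A,B,C) = (k + 5, k + 8, 1).
Solve (k + 5)·f(k+1) − (k + 7)·f(k) = 1.
deg f ≤ 2 (via 1,1,0).
Coefficient equations give f(k) = k*(k + 11)/60.
R(k) = B(k−1)·f(k)/C(k) = k*(k + 7)*(k + 11)/60; s_k = R·t_k = k*(-k - 11)/(15*(k + 5)*(k + 6)).
s_(k+1) − s_k = -4/(k**3 + 18*k**2 + 107*k + 210) = t_k.
Sum = s_(10) − s_(3); s_(10) = -7/120, s_(3) = -7/180 ⇒ -7/360.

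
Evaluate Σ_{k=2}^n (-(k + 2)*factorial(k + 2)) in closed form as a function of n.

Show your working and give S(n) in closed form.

The ratio is (k + 3)**2/(k + 2).
Gosper form: A/B · C(k+1)/C(k) with A=k + 3, B=1, C=k + 2.
f must satisfy (k + 3)·f(k+1) − (1)·f(k) = k + 2.
From deg A=1, deg B=0, deg C=1: d=0.
Match coefficients ⇒ f(k) = 1.
Get s_k = R·t_k = -factorial(k + 2) with R(k) = B(k−1)f(k)/C(k) = 1/(k + 2).
Check: Δs_k = -(k + 2)*factorial(k + 2). ✓
Σ_(k=2)^n t_k = s_(n+1) − s_(2) = (-factorial(n + 3)) − (-24), i.e. 24 - factorial(n + 3).

S(n) = 24 - factorial(n + 3)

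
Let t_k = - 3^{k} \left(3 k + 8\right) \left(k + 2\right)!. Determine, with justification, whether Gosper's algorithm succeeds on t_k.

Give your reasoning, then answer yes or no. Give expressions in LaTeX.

Compute t_(k+1)/t_k: get 3*(k + 3)*(3*k + 11)/(3*k + 8).
Normal form (A,B,C) = (3*k + 9, 1, k + 8/3).
Solve (3*k + 9)·f(k+1) − (1)·f(k) = k + 8/3.
d = 0 from the (1,0,1) case.
Solve for f: f(k) = 1/3 (degree 0 ≤ 0).
Get s_k = R·t_k = -3**k*factorial(k + 2) with R(k) = B(k−1)f(k)/C(k) = 1/(3*k + 8).
Verify: -3**k*(3*k + 8)*factorial(k + 2) matches t_k.

Yes. s_k = - 3^{k} \left(k + 2\right)!.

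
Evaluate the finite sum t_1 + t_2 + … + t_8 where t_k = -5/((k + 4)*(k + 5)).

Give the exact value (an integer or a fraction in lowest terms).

The ratio is (k + 4)/(k + 6).
Factor: A=k + 4; B=k + 6; C=1.
f must satisfy (k + 4)·f(k+1) − (k + 5)·f(k) = 1.
d = 1 from the (1,1,0) case.
Coefficient equations give f(k) = k/4.
R(k) = B(k−1)·f(k)/C(k) = k*(k + 5)/4; s_k = R·t_k = -5*k/(4*k + 16).
Verify: -5/(k**2 + 9*k + 20) matches t_k.
Evaluate s at k=9 and k=1: -45/52 and -1/4; difference -8/13.

Σ = -8/13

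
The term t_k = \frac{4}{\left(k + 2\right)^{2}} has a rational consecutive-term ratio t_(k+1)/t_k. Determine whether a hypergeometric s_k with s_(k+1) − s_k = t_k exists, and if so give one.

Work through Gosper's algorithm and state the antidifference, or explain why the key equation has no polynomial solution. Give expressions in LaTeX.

r(k) = (k + 2)**2/(k + 3)**2 after simplifying.
A = k**2 + 4*k + 4, B = k**2 + 6*k + 9, C = 1.
Key eq: (k**2 + 4*k + 4)·f(k+1) = (k**2 + 4*k + 4)·f(k) + (1).
deg f ≤ 0 (via 2,2,0).
Put f(k) = c0: A·f(k+1) − B(k−1)·f(k) − C = -1; need -1 = 0 — inconsistent ⇒ no f, not summable.

none (Gosper's algorithm certifies no s_k)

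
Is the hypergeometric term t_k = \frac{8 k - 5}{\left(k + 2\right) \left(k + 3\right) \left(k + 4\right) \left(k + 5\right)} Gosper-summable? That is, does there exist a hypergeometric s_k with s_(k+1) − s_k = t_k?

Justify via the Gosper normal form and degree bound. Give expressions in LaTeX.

Yes. s_k = \frac{k \left(k^{2} + 9 k - 70\right)}{24 \left(k + 2\right) \left(k + 3\right) \left(k + 4\right)}.

Compute t_(k+1)/t_k: get (k + 2)*(8*k + 3)/((k + 6)*(8*k - 5)).
Normal form (A,B,C) = (k + 2, k + 6, k - 5/8).
f must satisfy (k + 2)·f(k+1) − (k + 5)·f(k) = k - 5/8.
Degrees (1,1,1) ⇒ d ≤ 3.
Solve for f: f(k) = k*(k - 5)*(k + 14)/192 (degree 3 ≤ 3).
Get s_k = R·t_k = k*(k**2 + 9*k - 70)/(24*(k + 2)*(k + 3)*(k + 4)) with R(k) = B(k−1)f(k)/C(k) = k*(k - 5)*(k + 5)*(k + 14)/(24*(8*k - 5)).
Verify: (8*k - 5)/(k**4 + 14*k**3 + 71*k**2 + 154*k + 120) matches t_k.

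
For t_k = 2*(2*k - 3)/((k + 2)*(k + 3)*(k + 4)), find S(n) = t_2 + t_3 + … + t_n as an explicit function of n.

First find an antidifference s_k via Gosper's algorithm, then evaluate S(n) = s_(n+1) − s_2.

Ratio r(k) = (k + 2)*(2*k - 1)/((k + 5)*(2*k - 3)).
Normal form (A,B,C) = (k + 2, k + 5, k - 3/2).
Solve (k + 2)·f(k+1) − (k + 4)·f(k) = k - 3/2.
Bound: deg f ≤ 2.
Solve for f: f(k) = k*(k - 19)/24 (degree 2 ≤ 2).
Get s_k = R·t_k = k*(k - 19)/(6*(k + 2)*(k + 3)) with R(k) = B(k−1)f(k)/C(k) = k*(k - 19)*(k + 4)/(12*(2*k - 3)).
Δs = 2*(2*k - 3)/(k**3 + 9*k**2 + 26*k + 24), as required.
s_(n+1) = (n**2 - 17*n - 18)/(6*(n**2 + 7*n + 12)) and s_(2) = -17/60, so S(n) = (9*n**2 - 17*n + 8)/(20*(n**2 + 7*n + 12)).

S(n) = (9*n**2 - 17*n + 8)/(20*(n**2 + 7*n + 12))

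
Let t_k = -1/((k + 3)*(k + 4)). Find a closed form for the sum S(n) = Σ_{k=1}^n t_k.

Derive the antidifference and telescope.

S(n) = -n/(4*n + 16)

t_(k+1)/t_k = (k + 3)/(k + 5).
Take A(k)=k + 3, B(k)=k + 5, C(k)=1.
Key eq: (k + 3)·f(k+1) = (k + 4)·f(k) + (1).
From deg A=1, deg B=1, deg C=0: d=1.
Solving with deg f ≤ 1: f(k) = k/3.
Certificate R = B(k−1)f/C = k*(k + 4)/3 gives s_k = -k/(3*k + 9).
Δs = -1/(k**2 + 7*k + 12), as required.
s_(n+1) = (-n - 1)/(3*(n + 4)) and s_(1) = -1/12, so S(n) = -n/(4*n + 16).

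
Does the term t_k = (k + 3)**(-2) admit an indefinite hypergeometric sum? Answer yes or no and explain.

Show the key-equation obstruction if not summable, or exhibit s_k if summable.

t_(k+1)/t_k = (k + 3)**2/(k + 4)**2.
So A=k**2 + 6*k + 9 and B=k**2 + 8*k + 16, with C=1.
Solve (k**2 + 6*k + 9)·f(k+1) − (k**2 + 6*k + 9)·f(k) = 1.
Bound: deg f ≤ 0.
Write f(k) = c0. Then LHS − RHS = -1, requiring -1 = 0: contradictory. No certificate.

No — the linear system for f has no solution.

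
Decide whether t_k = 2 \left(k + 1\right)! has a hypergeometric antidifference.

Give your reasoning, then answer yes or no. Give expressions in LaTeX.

No; the degree bound rules out any f.

r(k) = k + 2 after simplifying.
Factor: A=k + 2; B=1; C=1.
Need (k + 2)·f(k+1) − (1)·f(k) = 1.
deg f ≤ -1 (via 1,0,0).
Negative degree bound (-1): no f exists, t_k not Gosper-summable.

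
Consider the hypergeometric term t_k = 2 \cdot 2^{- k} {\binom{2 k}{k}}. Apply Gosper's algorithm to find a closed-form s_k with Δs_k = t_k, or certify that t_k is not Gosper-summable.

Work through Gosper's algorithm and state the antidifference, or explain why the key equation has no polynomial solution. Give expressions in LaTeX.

Compute t_(k+1)/t_k: get (2*k + 1)/(k + 1).
So A=2*k + 1 and B=k + 1, with C=1.
Set up (2*k + 1)·f(k+1) − (k)·f(k) − (1) = 0.
deg f ≤ -1 (via 1,1,0).
d = -1 < 0 ⇒ no nonzero polynomial f; not summable.

none — t_k is not Gosper-summable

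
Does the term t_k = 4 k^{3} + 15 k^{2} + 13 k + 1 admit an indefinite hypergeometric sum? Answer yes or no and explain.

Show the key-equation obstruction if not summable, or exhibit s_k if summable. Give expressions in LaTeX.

Yes. s_k = k \left(k^{3} + 3 k^{2} - 3\right).

Step 1: r(k) = (4*k**3 + 27*k**2 + 55*k + 33)/(4*k**3 + 15*k**2 + 13*k + 1).
Factor: A=1; B=1; C=k**3 + 15*k**2/4 + 13*k/4 + 1/4.
Set up (1)·f(k+1) − (1)·f(k) − (k**3 + 15*k**2/4 + 13*k/4 + 1/4) = 0.
Bound: deg f ≤ 4.
Match coefficients ⇒ f(k) = k*(k**3 + 3*k**2 - 3)/4.
R(k) = B(k−1)·f(k)/C(k) = k*(k**3 + 3*k**2 - 3)/(4*k**3 + 15*k**2 + 13*k + 1); s_k = R·t_k = k*(k**3 + 3*k**2 - 3).
Verify: 4*k**3 + 15*k**2 + 13*k + 1 matches t_k.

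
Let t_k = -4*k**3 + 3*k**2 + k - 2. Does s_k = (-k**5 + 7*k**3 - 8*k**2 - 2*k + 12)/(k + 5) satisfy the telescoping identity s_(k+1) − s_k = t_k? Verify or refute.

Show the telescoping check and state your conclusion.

Invalid: residual 2*(3*k**4 + 20*k**3 - 18*k**2 - 5*k + 14)/(k**2 + 11*k + 30) ≠ 0.

s_(k+1) = (-2*k - (k + 1)**5 + 7*(k + 1)**3 - 8*(k + 1)**2 + 10)/(k + 6)
s_(k+1) − s_k = (-4*k**5 - 35*k**4 - 46*k**3 + 63*k**2 - 2*k - 32)/(k**2 + 11*k + 30)
(s_(k+1) − s_k) − t_k = 2*(3*k**4 + 20*k**3 - 18*k**2 - 5*k + 14)/(k**2 + 11*k + 30)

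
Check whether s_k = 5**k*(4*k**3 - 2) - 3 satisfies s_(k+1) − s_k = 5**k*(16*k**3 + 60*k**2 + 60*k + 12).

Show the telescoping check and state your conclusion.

valid (s_(k+1) − s_k reduces to t_k)

s_(k+1) = 5**(k + 1)*(4*(k + 1)**3 - 2) - 3
s_(k+1) − s_k = 4*5**k*(-k**3 + 5*(k + 1)**3 - 2)
(s_(k+1) − s_k) − t_k = 0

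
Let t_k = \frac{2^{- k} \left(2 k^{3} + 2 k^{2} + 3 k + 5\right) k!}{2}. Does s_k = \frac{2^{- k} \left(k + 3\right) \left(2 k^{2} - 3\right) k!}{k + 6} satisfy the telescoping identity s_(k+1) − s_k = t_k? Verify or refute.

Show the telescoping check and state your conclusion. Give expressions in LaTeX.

s_(k+1) = (k + 4)*(2*k**2 + 4*k - 1)*factorial(k + 1)/(2*2**k*(k + 7))
s_(k+1) − s_k = (2*k**5 + 22*k**4 + 71*k**3 + 95*k**2 + 122*k + 102)*factorial(k)/(2*2**k*(k + 6)*(k + 7))
(s_(k+1) − s_k) − t_k = -3*(2*k**4 + 14*k**3 + 11*k**2 + 23*k + 36)*factorial(k)/(2*2**k*(k + 6)*(k + 7))

Invalid: residual - \frac{3 \cdot 2^{- k} \left(2 k^{4} + 14 k^{3} + 11 k^{2} + 23 k + 36\right) k!}{2 \left(k + 6\right) \left(k + 7\right)} ≠ 0.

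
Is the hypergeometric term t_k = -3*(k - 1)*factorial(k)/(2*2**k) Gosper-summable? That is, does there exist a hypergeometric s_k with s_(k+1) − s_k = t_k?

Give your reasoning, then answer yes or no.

Yes. s_k = -3*factorial(k)/2**k.

r(k) = k*(k + 1)/(2*(k - 1)) after simplifying.
A = k/2 + 1/2, B = 1, C = k - 1.
Need (k/2 + 1/2)·f(k+1) − (1)·f(k) = k - 1.
Degrees (1,0,1) ⇒ d ≤ 0.
Solving with deg f ≤ 0: f(k) = 2.
Then R = B(k−1)f/C = 2/(k - 1), so s_k = R(k)·t_k = -3*factorial(k)/2**k.
s_(k+1) − s_k = -3*(k - 1)*factorial(k)/(2*2**k) = t_k.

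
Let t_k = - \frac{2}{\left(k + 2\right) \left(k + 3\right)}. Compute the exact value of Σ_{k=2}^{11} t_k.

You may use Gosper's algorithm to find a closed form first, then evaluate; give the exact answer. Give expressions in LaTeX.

Ratio r(k) = (k + 2)/(k + 4).
A = k + 2, B = k + 4, C = 1.
Key eq: (k + 2)·f(k+1) = (k + 3)·f(k) + (1).
deg f ≤ 1 (via 1,1,0).
Solving with deg f ≤ 1: f(k) = k/2.
Then R = B(k−1)f/C = k*(k + 3)/2, so s_k = R(k)·t_k = -k/(k + 2).
Check: Δs_k = -2/(k**2 + 5*k + 6). ✓
Sum = s_(12) − s_(2); s_(12) = -6/7, s_(2) = -1/2 ⇒ -5/14.

Σ = -5/14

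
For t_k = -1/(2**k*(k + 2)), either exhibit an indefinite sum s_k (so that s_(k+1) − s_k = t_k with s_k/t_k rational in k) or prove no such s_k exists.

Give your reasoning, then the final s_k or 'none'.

Compute t_(k+1)/t_k: get (k + 2)/(2*(k + 3)).
Normal form (A,B,C) = (k/2 + 1, k + 3, 1).
Solve (k/2 + 1)·f(k+1) − (k + 2)·f(k) = 1.
Bound: deg f ≤ -1.
Negative degree bound (-1): no f exists, t_k not Gosper-summable.

none — t_k is not Gosper-summable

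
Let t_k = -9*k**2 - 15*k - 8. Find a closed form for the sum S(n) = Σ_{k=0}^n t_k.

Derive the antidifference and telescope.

S(n) = -3*n**3 - 12*n**2 - 17*n - 8

Step 1: r(k) = (9*k**2 + 33*k + 32)/(9*k**2 + 15*k + 8).
Normal form (A,B,C) = (1, 1, k**2 + 5*k/3 + 8/9).
Solve (1)·f(k+1) − (1)·f(k) = k**2 + 5*k/3 + 8/9.
d = 3 from the (0,0,2) case.
Coefficient equations give f(k) = k*(3*k**2 + 3*k + 2)/9.
Certificate R = B(k−1)f/C = k*(3*k**2 + 3*k + 2)/(9*k**2 + 15*k + 8) gives s_k = k*(-3*k**2 - 3*k - 2).
Verify: -9*k**2 - 15*k - 8 matches t_k.
Telescope: S(n) = s_(n+1) − s_(0) = -3*n**3 - 12*n**2 - 17*n - 8 − (0) = -3*n**3 - 12*n**2 - 17*n - 8.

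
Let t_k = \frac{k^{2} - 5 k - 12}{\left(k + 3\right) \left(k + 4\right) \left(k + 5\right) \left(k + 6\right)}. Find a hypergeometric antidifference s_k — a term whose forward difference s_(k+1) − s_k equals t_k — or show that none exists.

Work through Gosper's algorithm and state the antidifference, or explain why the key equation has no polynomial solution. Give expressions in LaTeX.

Compute t_(k+1)/t_k: get (k**3 - 25*k - 48)/(k**3 + 2*k**2 - 47*k - 84).
A = k + 3, B = k + 7, C = k**2 - 5*k - 12.
Key eq: (k + 3)·f(k+1) = (k + 6)·f(k) + (k**2 - 5*k - 12).
deg f ≤ 3 (via 1,1,2).
Solve for f: f(k) = -k*(k**2 + 42*k + 77)/30 (degree 3 ≤ 3).
Then R = B(k−1)f/C = -k*(k + 6)*(k**2 + 42*k + 77)/(30*(k**2 - 5*k - 12)), so s_k = R(k)·t_k = k*(-k**2 - 42*k - 77)/(30*(k + 3)*(k + 4)*(k + 5)).
s_(k+1) − s_k = (k**2 - 5*k - 12)/(k**4 + 18*k**3 + 119*k**2 + 342*k + 360) = t_k.

s_k = \frac{k \left(- k^{2} - 42 k - 77\right)}{30 \left(k + 3\right) \left(k + 4\right) \left(k + 5\right)}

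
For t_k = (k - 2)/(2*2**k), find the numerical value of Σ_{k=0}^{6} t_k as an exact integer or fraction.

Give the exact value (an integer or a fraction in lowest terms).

Σ = -67/64

The ratio is (k - 1)/(2*(k - 2)).
Take A(k)=1/2, B(k)=1, C(k)=k - 2.
Need (1/2)·f(k+1) − (1)·f(k) = k - 2.
Degrees (0,0,1) ⇒ d ≤ 1.
Coefficient equations give f(k) = -2*(k - 1).
Get s_k = R·t_k = (1 - k)/2**k with R(k) = B(k−1)f(k)/C(k) = -2*(k - 1)/(k - 2).
s_(k+1) − s_k = (k - 2)/(2*2**k) = t_k.
Evaluate s at k=7 and k=0: -3/64 and 1; difference -67/64.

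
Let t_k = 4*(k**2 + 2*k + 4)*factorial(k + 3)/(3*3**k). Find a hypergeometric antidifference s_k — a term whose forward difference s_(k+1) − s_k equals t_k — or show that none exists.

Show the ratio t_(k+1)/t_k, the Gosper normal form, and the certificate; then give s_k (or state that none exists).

s_k = 4*k*factorial(k + 3)/3**k

Compute t_(k+1)/t_k: get (k + 4)*(2*k + (k + 1)**2 + 6)/(3*(k**2 + 2*k + 4)).
Take A(k)=k/3 + 4/3, B(k)=1, C(k)=k**2 + 2*k + 4.
Need (k/3 + 4/3)·f(k+1) − (1)·f(k) = k**2 + 2*k + 4.
d = 1 from the (1,0,2) case.
Solve for f: f(k) = 3*k (degree 1 ≤ 1).
Then R = B(k−1)f/C = 3*k/(k**2 + 2*k + 4), so s_k = R(k)·t_k = 4*k*factorial(k + 3)/3**k.
Check: Δs_k = 4*(k**2 + 2*k + 4)*factorial(k + 3)/(3*3**k). ✓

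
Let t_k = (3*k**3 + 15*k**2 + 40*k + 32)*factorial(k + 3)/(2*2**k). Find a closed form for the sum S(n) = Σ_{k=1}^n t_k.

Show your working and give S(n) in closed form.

S(n) = (-240*2**n + 3*n**6*factorial(n) + 39*n**5*factorial(n) + 205*n**4*factorial(n) + 565*n**3*factorial(n) + 872*n**2*factorial(n) + 716*n*factorial(n) + 240*factorial(n))/(2*2**n)

t_(k+1)/t_k = (3*k**4 + 36*k**3 + 175*k**2 + 406*k + 360)/(2*(3*k**3 + 15*k**2 + 40*k + 32)).
So A=k/2 + 2 and B=1, with C=k**3 + 5*k**2 + 40*k/3 + 32/3.
f must satisfy (k/2 + 2)·f(k+1) − (1)·f(k) = k**3 + 5*k**2 + 40*k/3 + 32/3.
deg f ≤ 2 (via 1,0,3).
Solving with deg f ≤ 2: f(k) = 2*(3*k**2 + 3*k + 4)/3.
Certificate R = B(k−1)f/C = 2*(3*k**2 + 3*k + 4)/(3*k**3 + 15*k**2 + 40*k + 32) gives s_k = (3*k**2 + 3*k + 4)*factorial(k + 3)/2**k.
Check: Δs_k = (3*k**3 + 15*k**2 + 40*k + 32)*factorial(k + 3)/(2*2**k). ✓
Evaluate: s_(n+1) = 2**(-n - 1)*(3*n**2 + 9*n + 10)*factorial(n + 4); subtract s_(1) = 120 ⇒ S(n) = (-240*2**n + 3*n**6*factorial(n) + 39*n**5*factorial(n) + 205*n**4*factorial(n) + 565*n**3*factorial(n) + 872*n**2*factorial(n) + 716*n*factorial(n) + 240*factorial(n))/(2*2**n).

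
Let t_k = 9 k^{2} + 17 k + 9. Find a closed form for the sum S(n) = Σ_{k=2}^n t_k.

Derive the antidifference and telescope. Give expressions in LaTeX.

S(n) = 3 n^{3} + 13 n^{2} + 19 n - 35

Ratio r(k) = (9*k**2 + 35*k + 35)/(9*k**2 + 17*k + 9).
Take A(k)=1, B(k)=1, C(k)=k**2 + 17*k/9 + 1.
f must satisfy (1)·f(k+1) − (1)·f(k) = k**2 + 17*k/9 + 1.
Bound: deg f ≤ 3.
A polynomial solution: f(k) = k*(3*k**2 + 4*k + 2)/9.
Then R = B(k−1)f/C = k*(3*k**2 + 4*k + 2)/(9*k**2 + 17*k + 9), so s_k = R(k)·t_k = k*(3*k**2 + 4*k + 2).
Δs = 9*k**2 + 17*k + 9, as required.
Telescope: S(n) = s_(n+1) − s_(2) = 3*n**3 + 13*n**2 + 19*n + 9 − (44) = 3*n**3 + 13*n**2 + 19*n - 35.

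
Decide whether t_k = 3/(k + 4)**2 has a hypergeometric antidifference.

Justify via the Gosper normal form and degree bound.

No — the linear system for f has no solution.

Step 1: r(k) = (k + 4)**2/(k + 5)**2.
Take A(k)=k**2 + 8*k + 16, B(k)=k**2 + 10*k + 25, C(k)=1.
f must satisfy (k**2 + 8*k + 16)·f(k+1) − (k**2 + 8*k + 16)·f(k) = 1.
Degrees (2,2,0) ⇒ d ≤ 0.
Generic f = c0 gives residual -1; -1 = 0 cannot hold, so t_k is not Gosper-summable.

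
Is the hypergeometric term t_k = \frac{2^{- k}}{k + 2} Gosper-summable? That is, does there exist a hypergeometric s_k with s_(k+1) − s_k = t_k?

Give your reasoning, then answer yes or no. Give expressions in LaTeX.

No — negative degree bound, so no certificate f.

t_(k+1)/t_k = (k + 2)/(2*(k + 3)).
Normal form (A,B,C) = (k/2 + 1, k + 3, 1).
f must satisfy (k/2 + 1)·f(k+1) − (k + 2)·f(k) = 1.
Degrees (1,1,0) ⇒ d ≤ -1.
Negative degree bound (-1): no f exists, t_k not Gosper-summable.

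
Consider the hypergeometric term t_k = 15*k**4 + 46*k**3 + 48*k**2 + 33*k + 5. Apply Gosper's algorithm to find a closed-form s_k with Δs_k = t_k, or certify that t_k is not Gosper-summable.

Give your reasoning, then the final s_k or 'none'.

t_(k+1)/t_k = (15*k**4 + 106*k**3 + 276*k**2 + 327*k + 147)/(15*k**4 + 46*k**3 + 48*k**2 + 33*k + 5).
Factor: A=1; B=1; C=k**4 + 46*k**3/15 + 16*k**2/5 + 11*k/5 + 1/3.
Key eq: (1)·f(k+1) = (1)·f(k) + (k**4 + 46*k**3/15 + 16*k**2/5 + 11*k/5 + 1/3).
Degrees (0,0,4) ⇒ d ≤ 5.
Coefficient equations give f(k) = k*(3*k**4 + 4*k**3 - 2*k**2 + 4*k - 4)/15.
Then R = B(k−1)f/C = k*(3*k**4 + 4*k**3 - 2*k**2 + 4*k - 4)/(15*k**4 + 46*k**3 + 48*k**2 + 33*k + 5), so s_k = R(k)·t_k = k*(3*k**4 + 4*k**3 - 2*k**2 + 4*k - 4).
Verify: 15*k**4 + 46*k**3 + 48*k**2 + 33*k + 5 matches t_k.

s_k = k*(3*k**4 + 4*k**3 - 2*k**2 + 4*k - 4)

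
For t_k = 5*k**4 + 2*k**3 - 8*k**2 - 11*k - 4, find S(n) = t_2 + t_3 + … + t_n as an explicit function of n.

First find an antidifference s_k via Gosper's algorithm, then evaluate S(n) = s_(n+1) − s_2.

Step 1: r(k) = (5*k**4 + 22*k**3 + 28*k**2 - k - 16)/(5*k**4 + 2*k**3 - 8*k**2 - 11*k - 4).
Normal form (A,B,C) = (1, 1, k**4 + 2*k**3/5 - 8*k**2/5 - 11*k/5 - 4/5).
Solve (1)·f(k+1) − (1)·f(k) = k**4 + 2*k**3/5 - 8*k**2/5 - 11*k/5 - 4/5.
From deg A=0, deg B=0, deg C=4: d=5.
Solving with deg f ≤ 5: f(k) = k**2*(k**3 - 2*k**2 - 2*k - 1)/5.
Certificate R = B(k−1)f/C = k**2*(k**3 - 2*k**2 - 2*k - 1)/((k**2 - k - 1)*(5*k**2 + 7*k + 4)) gives s_k = k**2*(k**3 - 2*k**2 - 2*k - 1).
s_(k+1) − s_k = 5*k**4 + 2*k**3 - 8*k**2 - 11*k - 4 = t_k.
s_(n+1) = n**5 + 3*n**4 - 9*n**2 - 11*n - 4 and s_(2) = -20, so S(n) = n**5 + 3*n**4 - 9*n**2 - 11*n + 16.

S(n) = n**5 + 3*n**4 - 9*n**2 - 11*n + 16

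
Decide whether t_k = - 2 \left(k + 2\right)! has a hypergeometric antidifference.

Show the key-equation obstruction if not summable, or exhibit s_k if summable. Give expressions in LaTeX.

r(k) = k + 3 after simplifying.
Factor: A=k + 3; B=1; C=1.
Need (k + 3)·f(k+1) − (1)·f(k) = 1.
Bound: deg f ≤ -1.
deg f ≤ -1 is impossible — no certificate.

No — negative degree bound, so no certificate f.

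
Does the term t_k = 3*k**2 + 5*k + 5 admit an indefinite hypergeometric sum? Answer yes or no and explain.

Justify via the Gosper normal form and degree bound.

Yes. s_k = k*(k**2 + k + 3).

The ratio is (3*k**2 + 11*k + 13)/(3*k**2 + 5*k + 5).
Take A(k)=1, B(k)=1, C(k)=k**2 + 5*k/3 + 5/3.
Need (1)·f(k+1) − (1)·f(k) = k**2 + 5*k/3 + 5/3.
Bound: deg f ≤ 3.
Solving with deg f ≤ 3: f(k) = k*(k**2 + k + 3)/3.
R(k) = B(k−1)·f(k)/C(k) = k*(k**2 + k + 3)/(3*k**2 + 5*k + 5); s_k = R·t_k = k*(k**2 + k + 3).
s_(k+1) − s_k = 3*k**2 + 5*k + 5 = t_k.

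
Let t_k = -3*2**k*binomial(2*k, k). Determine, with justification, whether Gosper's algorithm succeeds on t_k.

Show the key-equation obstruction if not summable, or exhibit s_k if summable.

The ratio is 4*(2*k + 1)/(k + 1).
A = 8*k + 4, B = k + 1, C = 1.
f must satisfy (8*k + 4)·f(k+1) − (k)·f(k) = 1.
From deg A=1, deg B=1, deg C=0: d=-1.
Bound -1 < 0, so the key equation has no polynomial solution.

No — negative degree bound, so no certificate f.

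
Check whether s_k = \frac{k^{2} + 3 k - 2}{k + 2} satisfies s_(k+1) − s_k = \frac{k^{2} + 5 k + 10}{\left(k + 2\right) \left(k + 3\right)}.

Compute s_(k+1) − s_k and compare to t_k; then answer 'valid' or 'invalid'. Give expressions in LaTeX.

valid; difference matches t_k

s_(k+1) = (k**2 + 5*k + 2)/(k + 3)
s_(k+1) − s_k = (k**2 + 5*k + 10)/(k**2 + 5*k + 6)
(s_(k+1) − s_k) − t_k = 0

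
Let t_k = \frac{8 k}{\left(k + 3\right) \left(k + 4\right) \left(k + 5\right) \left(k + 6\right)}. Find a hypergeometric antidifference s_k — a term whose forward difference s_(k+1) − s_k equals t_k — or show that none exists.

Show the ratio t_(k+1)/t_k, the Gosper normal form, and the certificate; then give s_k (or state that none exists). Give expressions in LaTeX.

s_k = \frac{k \left(k^{2} + 12 k - 13\right)}{15 \left(k + 3\right) \left(k + 4\right) \left(k + 5\right)}

Compute t_(k+1)/t_k: get (k + 1)*(k + 3)/(k*(k + 7)).
So A=k + 3 and B=k + 7, with C=k.
Key eq: (k + 3)·f(k+1) = (k + 6)·f(k) + (k).
d = 3 from the (1,1,1) case.
Solving with deg f ≤ 3: f(k) = k*(k - 1)*(k + 13)/120.
So s_k = (B(k−1)f/C)·t_k = ((k - 1)*(k + 6)*(k + 13)/120)·t_k = k*(k**2 + 12*k - 13)/(15*(k + 3)*(k + 4)*(k + 5)).
Verify: 8*k/(k**4 + 18*k**3 + 119*k**2 + 342*k + 360) matches t_k.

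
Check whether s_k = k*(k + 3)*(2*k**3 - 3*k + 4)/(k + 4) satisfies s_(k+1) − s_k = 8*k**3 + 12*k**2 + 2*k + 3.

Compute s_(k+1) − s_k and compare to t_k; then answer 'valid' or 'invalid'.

s_(k+1) = (k + 1)*(k + 4)*(-3*k + 2*(k + 1)**3 + 1)/(k + 5)
s_(k+1) − s_k = 2*(4*k**5 + 39*k**4 + 113*k**3 + 104*k**2 + 30*k + 24)/(k**2 + 9*k + 20)
(s_(k+1) − s_k) − t_k = (-6*k**4 - 44*k**3 - 53*k**2 - 7*k - 12)/(k**2 + 9*k + 20)

Invalid: residual (-6*k**4 - 44*k**3 - 53*k**2 - 7*k - 12)/(k**2 + 9*k + 20) ≠ 0.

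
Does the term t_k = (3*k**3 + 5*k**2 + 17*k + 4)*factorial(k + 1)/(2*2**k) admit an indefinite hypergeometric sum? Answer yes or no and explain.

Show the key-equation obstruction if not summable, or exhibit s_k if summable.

The ratio is (3*k**4 + 20*k**3 + 64*k**2 + 101*k + 58)/(2*(3*k**3 + 5*k**2 + 17*k + 4)).
Normal form (A,B,C) = (k/2 + 1, 1, k**3 + 5*k**2/3 + 17*k/3 + 4/3).
Key eq: (k/2 + 1)·f(k+1) = (1)·f(k) + (k**3 + 5*k**2/3 + 17*k/3 + 4/3).
deg f ≤ 2 (via 1,0,3).
Match coefficients ⇒ f(k) = 2*(3*k**2 - k + 3)/3.
Then R = B(k−1)f/C = 2*(3*k**2 - k + 3)/(3*k**3 + 5*k**2 + 17*k + 4), so s_k = R(k)·t_k = (3*k**2 - k + 3)*factorial(k + 1)/2**k.
s_(k+1) − s_k = (3*k**3 + 5*k**2 + 17*k + 4)*factorial(k + 1)/(2*2**k) = t_k.

Yes. s_k = (3*k**2 - k + 3)*factorial(k + 1)/2**k.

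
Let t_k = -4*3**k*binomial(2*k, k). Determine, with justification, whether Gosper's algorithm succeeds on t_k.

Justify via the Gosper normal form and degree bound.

t_(k+1)/t_k = 6*(2*k + 1)/(k + 1).
Normal form (A,B,C) = (12*k + 6, k + 1, 1).
f must satisfy (12*k + 6)·f(k+1) − (k)·f(k) = 1.
deg f ≤ -1 (via 1,1,0).
Bound -1 < 0, so the key equation has no polynomial solution.

No — key equation has no polynomial f.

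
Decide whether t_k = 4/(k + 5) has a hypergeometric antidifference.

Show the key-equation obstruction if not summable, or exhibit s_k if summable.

No. Not Gosper-summable.

Step 1: r(k) = (k + 5)/(k + 6).
Take A(k)=k + 5, B(k)=k + 6, C(k)=1.
Need (k + 5)·f(k+1) − (k + 5)·f(k) = 1.
From deg A=1, deg B=1, deg C=0: d=0.
f = c0 ⇒ A·f(k+1) − B(k−1)·f(k) − C = -1. The system {-1 = 0} is inconsistent; no antidifference.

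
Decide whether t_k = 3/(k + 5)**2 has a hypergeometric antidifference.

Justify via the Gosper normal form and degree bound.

The ratio is (k + 5)**2/(k + 6)**2.
Take A(k)=k**2 + 10*k + 25, B(k)=k**2 + 12*k + 36, C(k)=1.
f must satisfy (k**2 + 10*k + 25)·f(k+1) − (k**2 + 10*k + 25)·f(k) = 1.
deg f ≤ 0 (via 2,2,0).
Write f(k) = c0. Then LHS − RHS = -1, requiring -1 = 0: contradictory. No certificate.

No; the coefficient equations for f are inconsistent.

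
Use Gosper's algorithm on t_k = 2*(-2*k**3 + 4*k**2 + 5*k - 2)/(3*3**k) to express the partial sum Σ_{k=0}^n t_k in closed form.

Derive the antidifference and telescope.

Ratio r(k) = (2*k**3 + 2*k**2 - 7*k - 5)/(3*(2*k**3 - 4*k**2 - 5*k + 2)).
Normal form (A,B,C) = (1/3, 1, k**3 - 2*k**2 - 5*k/2 + 1).
Key eq: (1/3)·f(k+1) = (1)·f(k) + (k**3 - 2*k**2 - 5*k/2 + 1).
Degrees (0,0,3) ⇒ d ≤ 3.
Solving with deg f ≤ 3: f(k) = -3*(2*k**3 - k**2 - 3*k + 1)/4.
Get s_k = R·t_k = (2*k**3 - k**2 - 3*k + 1)/3**k with R(k) = B(k−1)f(k)/C(k) = -3*(2*k**3 - k**2 - 3*k + 1)/(2*(2*k**3 - 4*k**2 - 5*k + 2)).
Check: Δs_k = 2*(-2*k**3 + 4*k**2 + 5*k - 2)/(3*3**k). ✓
Evaluate: s_(n+1) = 3**(-n - 1)*(2*n**3 + 5*n**2 + n - 1); subtract s_(0) = 1 ⇒ S(n) = 3**(-n - 1)*(-3**(n + 1) + 2*n**3 + 5*n**2 + n - 1).

S(n) = 3**(-n - 1)*(-3**(n + 1) + 2*n**3 + 5*n**2 + n - 1)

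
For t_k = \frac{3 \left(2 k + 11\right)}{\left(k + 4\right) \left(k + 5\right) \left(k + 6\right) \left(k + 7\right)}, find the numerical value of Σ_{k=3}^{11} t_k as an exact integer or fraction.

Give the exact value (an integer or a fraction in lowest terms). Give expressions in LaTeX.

Σ = 25/672

Compute t_(k+1)/t_k: get (k + 4)*(2*k + 13)/((k + 8)*(2*k + 11)).
So A=k + 4 and B=k + 8, with C=k + 11/2.
Solve (k + 4)·f(k+1) − (k + 7)·f(k) = k + 11/2.
deg f ≤ 3 (via 1,1,1).
Solve for f: f(k) = k*(k + 5)*(k + 10)/48 (degree 3 ≤ 3).
R(k) = B(k−1)·f(k)/C(k) = k*(k + 5)*(k + 7)*(k + 10)/(24*(2*k + 11)); s_k = R·t_k = k*(k + 10)/(8*(k**2 + 10*k + 24)).
Verify: 3*(2*k + 11)/(k**4 + 22*k**3 + 179*k**2 + 638*k + 840) matches t_k.
Telescoping: Σ = s_(12) − s_(3) = 11/96 − (13/168) = 25/672.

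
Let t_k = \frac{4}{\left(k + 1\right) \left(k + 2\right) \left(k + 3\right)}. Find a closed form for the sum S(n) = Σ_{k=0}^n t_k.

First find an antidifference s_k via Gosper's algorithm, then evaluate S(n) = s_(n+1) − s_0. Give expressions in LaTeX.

t_(k+1)/t_k = (k + 1)/(k + 4).
So A=k + 1 and B=k + 4, with C=1.
f must satisfy (k + 1)·f(k+1) − (k + 3)·f(k) = 1.
Degrees (1,1,0) ⇒ d ≤ 2.
Coefficient equations give f(k) = k*(k + 3)/4.
Then R = B(k−1)f/C = k*(k + 3)**2/4, so s_k = R(k)·t_k = k*(k + 3)/((k + 1)*(k + 2)).
Check: Δs_k = 4/(k**3 + 6*k**2 + 11*k + 6). ✓
Telescope: S(n) = s_(n+1) − s_(0) = (n**2 + 5*n + 4)/(n**2 + 5*n + 6) − (0) = (n**2 + 5*n + 4)/(n**2 + 5*n + 6).

S(n) = \frac{n^{2} + 5 n + 4}{n^{2} + 5 n + 6}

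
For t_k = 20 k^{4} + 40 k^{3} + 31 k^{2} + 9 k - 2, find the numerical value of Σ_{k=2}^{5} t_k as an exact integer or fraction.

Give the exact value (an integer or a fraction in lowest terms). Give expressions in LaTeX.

r(k) = (20*k**4 + 120*k**3 + 271*k**2 + 271*k + 98)/(20*k**4 + 40*k**3 + 31*k**2 + 9*k - 2) after simplifying.
Gosper form: A/B · C(k+1)/C(k) with A=1, B=1, C=k**4 + 2*k**3 + 31*k**2/20 + 9*k/20 - 1/10.
Key eq: (1)·f(k+1) = (1)·f(k) + (k**4 + 2*k**3 + 31*k**2/20 + 9*k/20 - 1/10).
From deg A=0, deg B=0, deg C=4: d=5.
A polynomial solution: f(k) = k*(k + 1)*(4*k**3 - 4*k**2 + k - 2)/20.
So s_k = (B(k−1)f/C)·t_k = (k*(4*k**3 - 4*k**2 + k - 2)/(20*k**3 + 20*k**2 + 11*k - 2))·t_k = k*(4*k**4 - 3*k**2 - k - 2).
Δs = 20*k**4 + 40*k**3 + 31*k**2 + 9*k - 2, as required.
Sum = s_(6) − s_(2); s_(6) = 30408, s_(2) = 96 ⇒ 30312.

Σ = 30312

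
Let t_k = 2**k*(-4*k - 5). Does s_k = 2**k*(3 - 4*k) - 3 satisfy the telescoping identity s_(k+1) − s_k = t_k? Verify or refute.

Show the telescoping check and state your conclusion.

s_(k+1) = -2*2**k*(4*k + 1) - 3
s_(k+1) − s_k = 2**k*(-4*k - 5)
(s_(k+1) − s_k) − t_k = 0

Valid: the claim telescopes to t_k.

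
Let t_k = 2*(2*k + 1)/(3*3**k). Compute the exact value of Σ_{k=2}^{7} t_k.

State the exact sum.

Σ = 484/729

The ratio is (2*k + 3)/(3*(2*k + 1)).
Take A(k)=1/3, B(k)=1, C(k)=k + 1/2.
Need (1/3)·f(k+1) − (1)·f(k) = k + 1/2.
Degrees (0,0,1) ⇒ d ≤ 1.
Match coefficients ⇒ f(k) = -3*(k + 1)/2.
So s_k = (B(k−1)f/C)·t_k = (-3*(k + 1)/(2*k + 1))·t_k = 2*(-k - 1)/3**k.
Verify: 2*(2*k + 1)/(3*3**k) matches t_k.
Evaluate s at k=8 and k=2: -2/729 and -2/3; difference 484/729.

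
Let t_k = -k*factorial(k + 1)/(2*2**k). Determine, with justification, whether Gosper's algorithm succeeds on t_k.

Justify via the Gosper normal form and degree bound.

Yes. s_k = -factorial(k + 1)/2**k.

Step 1: r(k) = (k + 1)*(k + 2)/(2*k).
A = k/2 + 1, B = 1, C = k.
Set up (k/2 + 1)·f(k+1) − (1)·f(k) − (k) = 0.
d = 0 from the (1,0,1) case.
Solving with deg f ≤ 0: f(k) = 2.
Certificate R = B(k−1)f/C = 2/k gives s_k = -factorial(k + 1)/2**k.
Δs = -k*factorial(k + 1)/(2*2**k), as required.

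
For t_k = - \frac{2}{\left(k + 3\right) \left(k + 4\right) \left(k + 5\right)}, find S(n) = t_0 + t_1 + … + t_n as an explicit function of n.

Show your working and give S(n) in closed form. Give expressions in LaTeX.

Compute t_(k+1)/t_k: get (k + 3)/(k + 6).
Take A(k)=k + 3, B(k)=k + 6, C(k)=1.
Key eq: (k + 3)·f(k+1) = (k + 5)·f(k) + (1).
Degrees (1,1,0) ⇒ d ≤ 2.
Coefficient equations give f(k) = k*(k + 7)/24.
So s_k = (B(k−1)f/C)·t_k = (k*(k + 5)*(k + 7)/24)·t_k = k*(-k - 7)/(12*(k + 3)*(k + 4)).
s_(k+1) − s_k = -2/(k**3 + 12*k**2 + 47*k + 60) = t_k.
Telescope: S(n) = s_(n+1) − s_(0) = (-n**2 - 9*n - 8)/(12*(n**2 + 9*n + 20)) − (0) = (-n**2 - 9*n - 8)/(12*(n**2 + 9*n + 20)).

S(n) = \frac{- n^{2} - 9 n - 8}{12 \left(n^{2} + 9 n + 20\right)}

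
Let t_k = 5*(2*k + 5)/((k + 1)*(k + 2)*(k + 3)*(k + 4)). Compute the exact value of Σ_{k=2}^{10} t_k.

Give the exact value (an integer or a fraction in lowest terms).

Σ = 17/56

The ratio is (k + 1)*(2*k + 7)/((k + 5)*(2*k + 5)).
Factor: A=k + 1; B=k + 5; C=k + 5/2.
Need (k + 1)·f(k+1) − (k + 4)·f(k) = k + 5/2.
From deg A=1, deg B=1, deg C=1: d=3.
Solve for f: f(k) = k*(k + 2)*(k + 4)/6 (degree 3 ≤ 3).
So s_k = (B(k−1)f/C)·t_k = (k*(k + 2)*(k + 4)**2/(3*(2*k + 5)))·t_k = 5*k*(k + 4)/(3*(k**2 + 4*k + 3)).
Verify: 5*(2*k + 5)/(k**4 + 10*k**3 + 35*k**2 + 50*k + 24) matches t_k.
Evaluate s at k=11 and k=2: 275/168 and 4/3; difference 17/56.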